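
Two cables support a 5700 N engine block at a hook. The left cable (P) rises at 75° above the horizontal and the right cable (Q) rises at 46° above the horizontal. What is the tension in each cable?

ΣF_x = 0: −T_P·cos75° + T_Q·cos46° = 0 → T_Q = 0.372585·T_P.
ΣF_y = 0: T_P·sin75° + T_Q·sin46° = 5700.
Substitute: T_P·(0.965926 + 0.372585·0.71934) = 5700 → T_P = 4619.34 ≈ 4619 N.
Then T_Q = 0.372585 × 4619.34 = 1721 N.

T_P = 4619 N, T_Q = 1721 N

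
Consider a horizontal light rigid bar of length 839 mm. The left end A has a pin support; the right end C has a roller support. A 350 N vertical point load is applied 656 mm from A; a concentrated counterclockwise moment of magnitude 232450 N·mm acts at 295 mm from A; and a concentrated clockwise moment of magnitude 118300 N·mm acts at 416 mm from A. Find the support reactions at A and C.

Taking moments about A: C_y·839 − 350·656 + 232450 − 118300 = 0 → C_y = 115450/839 = 137.604 ≈ 137.6 N.
ΣF_y = 0: A_y + 137.604 − 350 = 0 → A_y = 212.4 N.
ΣF_x = 0: no horizontal applied forces, so A_x = 0.

A_x = 0, A_y = 212.4 N, C_y = 137.6 N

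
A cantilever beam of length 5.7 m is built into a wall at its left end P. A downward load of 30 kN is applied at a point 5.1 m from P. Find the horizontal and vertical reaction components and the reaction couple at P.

P_x = 0, P_y = 30.00 kN, M_P = 153.0 kN·m

ΣF_x = 0: P_x = 0.
ΣF_y = 0: P_y − 30 = 0 → P_y = 30.00 kN.
ΣM about P: M_P − 30·5.1 = 0 → M_P = 153.0 kN·m.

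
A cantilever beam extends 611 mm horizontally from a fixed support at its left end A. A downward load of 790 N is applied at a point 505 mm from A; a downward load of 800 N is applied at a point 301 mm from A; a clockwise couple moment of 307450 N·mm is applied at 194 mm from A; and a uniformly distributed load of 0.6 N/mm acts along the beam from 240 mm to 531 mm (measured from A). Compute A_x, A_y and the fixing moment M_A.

A_x = 0, A_y = 1765 N, M_A = 1015000 N·mm

Resultant of the distributed load: 0.6 × 291 = 174.6 N at 385.5 mm from A.
ΣF_x = 0: A_x = 0.
ΣF_y = 0: A_y − 790 − 800 − 0.6·291 = 0 → A_y = 1765 N.
ΣM about A: M_A − 790·505 − 800·301 − 307450 − (0.6·291)·385.5 = 0 → M_A = 1015000 N·mm.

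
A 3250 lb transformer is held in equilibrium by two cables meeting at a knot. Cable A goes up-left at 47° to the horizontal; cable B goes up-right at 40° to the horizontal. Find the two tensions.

T_A = 2493 lb, T_B = 2220 lb

ΣF_x = 0: −T_A·cos47° + T_B·cos40° = 0 → T_B = 0.890286·T_A.
ΣF_y = 0: T_A·sin47° + T_B·sin40° = 3250.
Substitute: T_A·(0.731354 + 0.890286·0.642788) = 3250 → T_A = 2493.06 ≈ 2493 lb.
Then T_B = 0.890286 × 2493.06 = 2220 lb.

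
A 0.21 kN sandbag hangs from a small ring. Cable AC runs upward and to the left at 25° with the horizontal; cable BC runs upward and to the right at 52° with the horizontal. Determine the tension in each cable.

T_AC = 0.1327 kN, T_BC = 0.1953 kN

ΣF_x = 0: −T_AC·cos25° + T_BC·cos52° = 0 → T_BC = 1.47209·T_AC.
ΣF_y = 0: T_AC·sin25° + T_BC·sin52° = 0.21.
Substitute: T_AC·(0.422618 + 1.47209·0.788011) = 0.21 → T_AC = 0.13269 ≈ 0.1327 kN.
Then T_BC = 1.47209 × 0.13269 = 0.1953 kN.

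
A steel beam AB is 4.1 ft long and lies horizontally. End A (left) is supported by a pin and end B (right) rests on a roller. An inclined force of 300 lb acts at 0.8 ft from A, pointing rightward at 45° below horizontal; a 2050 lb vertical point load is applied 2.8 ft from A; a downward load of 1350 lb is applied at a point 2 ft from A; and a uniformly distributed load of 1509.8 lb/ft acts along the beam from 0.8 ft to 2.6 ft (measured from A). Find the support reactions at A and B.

Resultant of the distributed load: 1509.8 × 1.8 = 2717.64 lb at 1.7 ft from A.
ΣM about A: B_y·4.1 − 300·sin45°·0.8 − 2050·2.8 − 1350·2 − (1509.8·1.8)·1.7 = 0 → B_y = 13229.7/4.1 = 3226.76 ≈ 3227 lb.
ΣF_y = 0: A_y + 3226.76 − 300·sin45° − 2050 − 1350 − 1509.8·1.8 = 0 → A_y = 3103 lb.
ΣF_x = 0: A_x + 300·cos45° = 0 → A_x = -212.1 lb.

A_x = -212.1 lb, A_y = 3103 lb, B_y = 3227 lb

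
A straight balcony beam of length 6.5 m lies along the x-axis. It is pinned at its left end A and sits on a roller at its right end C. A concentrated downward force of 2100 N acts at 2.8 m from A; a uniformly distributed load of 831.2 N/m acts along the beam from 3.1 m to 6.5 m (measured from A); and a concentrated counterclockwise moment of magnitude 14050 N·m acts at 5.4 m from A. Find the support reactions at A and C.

Resultant of the distributed load: 831.2 × 3.4 = 2826.08 N at 4.8 m from A.
ΣM about A: C_y·6.5 − 2100·2.8 − (831.2·3.4)·4.8 + 14050 = 0 → C_y = 5395.184/6.5 = 830.028 ≈ 830.0 N.
ΣF_y = 0: A_y + 830.028 − 2100 − 831.2·3.4 = 0 → A_y = 4096 N.
ΣF_x = 0: no horizontal applied forces, so A_x = 0.

A_x = 0, A_y = 4096 N, C_y = 830.0 N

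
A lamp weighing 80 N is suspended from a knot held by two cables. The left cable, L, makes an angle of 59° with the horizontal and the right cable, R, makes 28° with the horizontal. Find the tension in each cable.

ΣF_x = 0: −T_L·cos59° + T_R·cos28° = 0 → T_R = 0.583317·T_L.
ΣF_y = 0: T_L·sin59° + T_R·sin28° = 80.
Substitute: T_L·(0.857167 + 0.583317·0.469472) = 80 → T_L = 70.7327 ≈ 70.73 N.
Then T_R = 0.583317 × 70.7327 = 41.26 N.

T_L = 70.73 N, T_R = 41.26 N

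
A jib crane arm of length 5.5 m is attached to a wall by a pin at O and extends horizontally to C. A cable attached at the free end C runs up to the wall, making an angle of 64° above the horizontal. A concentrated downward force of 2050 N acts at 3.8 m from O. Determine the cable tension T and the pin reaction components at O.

ΣM about O: T·sin64°·5.5 − 2050·3.8 = 0 → T = 7790/(5.5·0.898794) = 1575.85 ≈ 1576 N.
ΣF_x = 0: O_x − T·cos64° = 0 → O_x = 1575.85 × 0.438371 = 690.8 N.
ΣF_y = 0: O_y + T·sin64° − 2050 = 0 → O_y = 2050 − 1575.85 × 0.898794 = 633.6 N.

T = 1576 N, O_x = 690.8 N, O_y = 633.6 N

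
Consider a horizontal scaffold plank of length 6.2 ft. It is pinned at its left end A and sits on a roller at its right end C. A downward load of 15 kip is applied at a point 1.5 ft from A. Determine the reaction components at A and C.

A_x = 0, A_y = 11.37 kip, C_y = 3.629 kip

Taking moments about A: C_y·6.2 − 15·1.5 = 0 → C_y = 22.5/6.2 = 3.62903 ≈ 3.629 kip.
ΣF_y = 0: A_y + 3.62903 − 15 = 0 → A_y = 11.37 kip.
ΣF_x = 0: no horizontal applied forces, so A_x = 0.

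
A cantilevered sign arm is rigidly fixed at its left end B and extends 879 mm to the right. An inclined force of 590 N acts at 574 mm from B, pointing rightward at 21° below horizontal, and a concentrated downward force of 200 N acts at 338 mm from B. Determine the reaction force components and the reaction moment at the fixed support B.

B_x = -550.8 N, B_y = 411.4 N, M_B = 189000 N·mm

ΣF_x = 0: B_x + 590·cos21° = 0 → B_x = -550.8 N.
ΣF_y = 0: B_y − 590·sin21° − 200 = 0 → B_y = 411.4 N.
ΣM about B: M_B − 590·sin21°·574 − 200·338 = 0 → M_B = 189000 N·mm.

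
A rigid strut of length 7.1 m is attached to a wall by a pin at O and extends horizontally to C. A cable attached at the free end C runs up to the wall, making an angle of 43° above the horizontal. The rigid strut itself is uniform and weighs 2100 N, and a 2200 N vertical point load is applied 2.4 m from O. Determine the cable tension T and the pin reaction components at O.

ΣM about O: T·sin43°·7.1 − 2100·3.55 − 2200·2.4 = 0 → T = 12735/(7.1·0.681998) = 2630.01 ≈ 2630 N.
ΣF_x = 0: O_x − T·cos43° = 0 → O_x = 2630.01 × 0.731354 = 1923 N.
ΣF_y = 0: O_y + T·sin43° − 2100 − 2200 = 0 → O_y = 4300 − 2630.01 × 0.681998 = 2506 N.

T = 2630 N, O_x = 1923 N, O_y = 2506 N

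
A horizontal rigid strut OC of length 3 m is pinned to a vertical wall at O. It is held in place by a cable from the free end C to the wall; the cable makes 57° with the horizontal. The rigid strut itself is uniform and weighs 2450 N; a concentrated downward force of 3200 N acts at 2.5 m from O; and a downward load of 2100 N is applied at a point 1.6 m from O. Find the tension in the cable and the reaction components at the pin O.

ΣM about O: T·sin57°·3 − 2450·1.5 − 3200·2.5 − 2100·1.6 = 0 → T = 15035/(3·0.838671) = 5975.72 ≈ 5976 N.
ΣF_x = 0: O_x − T·cos57° = 0 → O_x = 5975.72 × 0.544639 = 3255 N.
ΣF_y = 0: O_y + T·sin57° − 2450 − 3200 − 2100 = 0 → O_y = 7750 − 5975.72 × 0.838671 = 2738 N.

T = 5976 N, O_x = 3255 N, O_y = 2738 N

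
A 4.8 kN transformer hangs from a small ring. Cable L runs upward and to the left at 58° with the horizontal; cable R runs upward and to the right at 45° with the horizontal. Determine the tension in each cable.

T_L = 3.483 kN, T_R = 2.611 kN

ΣF_x = 0: −T_L·cos58° + T_R·cos45° = 0 → T_R = 0.749419·T_L.
ΣF_y = 0: T_L·sin58° + T_R·sin45° = 4.8.
Substitute: T_L·(0.848048 + 0.749419·0.707107) = 4.8 → T_L = 3.48339 ≈ 3.483 kN.
Then T_R = 0.749419 × 3.48339 = 2.611 kN.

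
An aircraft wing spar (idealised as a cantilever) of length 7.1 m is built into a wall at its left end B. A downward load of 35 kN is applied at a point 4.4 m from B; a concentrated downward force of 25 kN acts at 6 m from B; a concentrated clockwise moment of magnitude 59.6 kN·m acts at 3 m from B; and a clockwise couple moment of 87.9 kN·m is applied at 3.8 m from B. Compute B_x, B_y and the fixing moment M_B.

ΣF_x = 0: B_x = 0.
ΣF_y = 0: B_y − 35 − 25 = 0 → B_y = 60.00 kN.
ΣM about B: M_B − 35·4.4 − 25·6 − 59.6 − 87.9 = 0 → M_B = 451.5 kN·m.

B_x = 0, B_y = 60.00 kN, M_B = 451.5 kN·m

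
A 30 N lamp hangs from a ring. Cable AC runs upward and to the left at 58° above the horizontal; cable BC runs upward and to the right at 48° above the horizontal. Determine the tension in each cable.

ΣF_x = 0: −T_AC·cos58° + T_BC·cos48° = 0 → T_BC = 0.791952·T_AC.
ΣF_y = 0: T_AC·sin58° + T_BC·sin48° = 30.
Substitute: T_AC·(0.848048 + 0.791952·0.743145) = 30 → T_AC = 20.8829 ≈ 20.88 N.
Then T_BC = 0.791952 × 20.8829 = 16.54 N.

T_AC = 20.88 N, T_BC = 16.54 N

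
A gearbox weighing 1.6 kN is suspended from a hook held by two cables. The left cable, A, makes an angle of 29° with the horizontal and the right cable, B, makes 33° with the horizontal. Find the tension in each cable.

ΣF_x = 0: −T_A·cos29° + T_B·cos33° = 0 → T_B = 1.04286·T_A.
ΣF_y = 0: T_A·sin29° + T_B·sin33° = 1.6.
Substitute: T_A·(0.48481 + 1.04286·0.544639) = 1.6 → T_A = 1.51977 ≈ 1.520 kN.
Then T_B = 1.04286 × 1.51977 = 1.585 kN.

T_A = 1.520 kN, T_B = 1.585 kN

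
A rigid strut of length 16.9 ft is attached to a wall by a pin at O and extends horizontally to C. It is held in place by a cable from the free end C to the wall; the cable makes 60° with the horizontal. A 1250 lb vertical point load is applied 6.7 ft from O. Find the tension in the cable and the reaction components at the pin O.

ΣM about O: T·sin60°·16.9 − 1250·6.7 = 0 → T = 8375/(16.9·0.866025) = 572.226 ≈ 572.2 lb.
ΣF_x = 0: O_x − T·cos60° = 0 → O_x = 572.226 × 0.5 = 286.1 lb.
ΣF_y = 0: O_y + T·sin60° − 1250 = 0 → O_y = 1250 − 572.226 × 0.866025 = 754.4 lb.

T = 572.2 lb, O_x = 286.1 lb, O_y = 754.4 lb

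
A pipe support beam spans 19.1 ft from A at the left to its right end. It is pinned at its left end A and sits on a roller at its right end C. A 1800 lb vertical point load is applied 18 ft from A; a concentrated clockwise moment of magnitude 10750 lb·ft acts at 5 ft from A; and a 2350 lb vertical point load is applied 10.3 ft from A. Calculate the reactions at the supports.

Taking moments about A: C_y·19.1 − 1800·18 − 10750 − 2350·10.3 = 0 → C_y = 67355/19.1 = 3526.44 ≈ 3526 lb.
ΣF_y = 0: A_y + 3526.44 − 1800 − 2350 = 0 → A_y = 623.6 lb.
ΣF_x = 0: no horizontal applied forces, so A_x = 0.

A_x = 0, A_y = 623.6 lb, C_y = 3526 lb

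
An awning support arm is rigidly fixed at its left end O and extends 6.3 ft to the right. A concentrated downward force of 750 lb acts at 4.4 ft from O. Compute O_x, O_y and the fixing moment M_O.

O_x = 0, O_y = 750.0 lb, M_O = 3300 lb·ft

ΣF_x = 0: O_x = 0.
ΣF_y = 0: O_y − 750 = 0 → O_y = 750.0 lb.
ΣM about O: M_O − 750·4.4 = 0 → M_O = 3300 lb·ft.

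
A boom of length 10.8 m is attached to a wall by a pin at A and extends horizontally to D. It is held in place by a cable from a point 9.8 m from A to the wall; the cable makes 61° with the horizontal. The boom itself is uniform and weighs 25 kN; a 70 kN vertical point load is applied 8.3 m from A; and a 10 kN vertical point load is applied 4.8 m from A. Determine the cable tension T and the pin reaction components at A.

ΣM about A: T·sin61°·9.8 − 25·5.4 − 70·8.3 − 10·4.8 = 0 → T = 764/(9.8·0.87462) = 89.1349 ≈ 89.13 kN.
ΣF_x = 0: A_x − T·cos61° = 0 → A_x = 89.1349 × 0.48481 = 43.21 kN.
ΣF_y = 0: A_y + T·sin61° − 25 − 70 − 10 = 0 → A_y = 105 − 89.1349 × 0.87462 = 27.04 kN.

T = 89.13 kN, A_x = 43.21 kN, A_y = 27.04 kN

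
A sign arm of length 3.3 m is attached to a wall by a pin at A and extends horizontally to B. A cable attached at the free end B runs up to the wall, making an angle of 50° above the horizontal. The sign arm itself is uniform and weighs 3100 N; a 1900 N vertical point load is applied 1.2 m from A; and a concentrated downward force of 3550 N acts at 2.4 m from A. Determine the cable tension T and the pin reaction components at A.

ΣM about A: T·sin50°·3.3 − 3100·1.65 − 1900·1.2 − 3550·2.4 = 0 → T = 15915/(3.3·0.766044) = 6295.63 ≈ 6296 N.
ΣF_x = 0: A_x − T·cos50° = 0 → A_x = 6295.63 × 0.642788 = 4047 N.
ΣF_y = 0: A_y + T·sin50° − 3100 − 1900 − 3550 = 0 → A_y = 8550 − 6295.63 × 0.766044 = 3727 N.

T = 6296 N, A_x = 4047 N, A_y = 3727 N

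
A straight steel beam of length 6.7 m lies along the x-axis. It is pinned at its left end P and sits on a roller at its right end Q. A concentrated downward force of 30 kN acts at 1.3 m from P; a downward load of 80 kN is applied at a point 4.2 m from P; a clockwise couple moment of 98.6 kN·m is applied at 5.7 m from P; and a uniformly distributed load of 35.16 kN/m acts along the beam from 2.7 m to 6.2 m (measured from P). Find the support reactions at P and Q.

Resultant of the distributed load: 35.16 × 3.5 = 123.06 kN at 4.45 m from P.
Moments about P: Q_y·6.7 − 30·1.3 − 80·4.2 − 98.6 − (35.16·3.5)·4.45 = 0 → Q_y = 1021.217/6.7 = 152.42 ≈ 152.4 kN.
ΣF_y = 0: P_y + 152.42 − 30 − 80 − 35.16·3.5 = 0 → P_y = 80.64 kN.
ΣF_x = 0: no horizontal applied forces, so P_x = 0.

P_x = 0, P_y = 80.64 kN, Q_y = 152.4 kN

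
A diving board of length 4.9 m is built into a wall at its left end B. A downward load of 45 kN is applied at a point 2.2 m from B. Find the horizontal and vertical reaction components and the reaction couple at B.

B_x = 0, B_y = 45.00 kN, M_B = 99.00 kN·m

ΣF_x = 0: B_x = 0.
ΣF_y = 0: B_y − 45 = 0 → B_y = 45.00 kN.
ΣM about B: M_B − 45·2.2 = 0 → M_B = 99.00 kN·m.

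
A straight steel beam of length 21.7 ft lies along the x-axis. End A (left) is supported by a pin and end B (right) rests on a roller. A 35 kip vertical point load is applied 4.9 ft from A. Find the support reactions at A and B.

Moments about A: B_y·21.7 − 35·4.9 = 0 → B_y = 171.5/21.7 = 7.90323 ≈ 7.903 kip.
ΣF_y = 0: A_y + 7.90323 − 35 = 0 → A_y = 27.10 kip.
ΣF_x = 0: no horizontal applied forces, so A_x = 0.

A_x = 0, A_y = 27.10 kip, B_y = 7.903 kip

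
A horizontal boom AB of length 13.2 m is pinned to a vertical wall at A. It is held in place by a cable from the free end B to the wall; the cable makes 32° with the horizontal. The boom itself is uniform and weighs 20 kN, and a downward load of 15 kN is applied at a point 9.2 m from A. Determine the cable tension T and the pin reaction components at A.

T = 38.60 kN, A_x = 32.73 kN, A_y = 14.55 kN

ΣM about A: T·sin32°·13.2 − 20·6.6 − 15·9.2 = 0 → T = 270/(13.2·0.529919) = 38.5994 ≈ 38.60 kN.
ΣF_x = 0: A_x − T·cos32° = 0 → A_x = 38.5994 × 0.848048 = 32.73 kN.
ΣF_y = 0: A_y + T·sin32° − 20 − 15 = 0 → A_y = 35 − 38.5994 × 0.529919 = 14.55 kN.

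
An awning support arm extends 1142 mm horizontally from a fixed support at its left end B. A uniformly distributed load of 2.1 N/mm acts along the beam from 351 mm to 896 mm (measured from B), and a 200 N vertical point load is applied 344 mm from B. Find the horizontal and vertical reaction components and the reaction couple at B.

Resultant of the distributed load: 2.1 × 545 = 1144.5 N at 623.5 mm from B.
ΣF_x = 0: B_x = 0.
ΣF_y = 0: B_y − 2.1·545 − 200 = 0 → B_y = 1344 N.
ΣM about B: M_B − (2.1·545)·623.5 − 200·344 = 0 → M_B = 782400 N·mm.

B_x = 0, B_y = 1344 N, M_B = 782400 N·mm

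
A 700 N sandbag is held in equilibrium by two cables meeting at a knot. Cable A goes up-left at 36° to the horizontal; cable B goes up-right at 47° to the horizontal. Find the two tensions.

ΣF_x = 0: −T_A·cos36° + T_B·cos47° = 0 → T_B = 1.18624·T_A.
ΣF_y = 0: T_A·sin36° + T_B·sin47° = 700.
Substitute: T_A·(0.587785 + 1.18624·0.731354) = 700 → T_A = 480.985 ≈ 481.0 N.
Then T_B = 1.18624 × 480.985 = 570.6 N.

T_A = 481.0 N, T_B = 570.6 N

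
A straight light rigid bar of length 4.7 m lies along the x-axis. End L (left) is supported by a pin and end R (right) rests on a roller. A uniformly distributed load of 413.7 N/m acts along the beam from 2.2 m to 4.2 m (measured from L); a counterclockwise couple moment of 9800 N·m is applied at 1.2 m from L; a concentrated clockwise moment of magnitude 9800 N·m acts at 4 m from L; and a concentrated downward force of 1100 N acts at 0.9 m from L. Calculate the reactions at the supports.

L_x = 0, L_y = 1153 N, R_y = 774.0 N

Resultant of the distributed load: 413.7 × 2 = 827.4 N at 3.2 m from L.
Taking moments about L: R_y·4.7 − (413.7·2)·3.2 + 9800 − 9800 − 1100·0.9 = 0 → R_y = 3637.68/4.7 = 773.974 ≈ 774.0 N.
ΣF_y = 0: L_y + 773.974 − 413.7·2 − 1100 = 0 → L_y = 1153 N.
ΣF_x = 0: no horizontal applied forces, so L_x = 0.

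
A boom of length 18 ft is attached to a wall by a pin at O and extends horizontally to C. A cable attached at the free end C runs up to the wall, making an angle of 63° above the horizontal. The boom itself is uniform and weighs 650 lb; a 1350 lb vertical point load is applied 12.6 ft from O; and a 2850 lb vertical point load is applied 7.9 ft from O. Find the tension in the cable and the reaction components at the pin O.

T = 2829 lb, O_x = 1284 lb, O_y = 2329 lb

ΣM about O: T·sin63°·18 − 650·9 − 1350·12.6 − 2850·7.9 = 0 → T = 45375/(18·0.891007) = 2829.2 ≈ 2829 lb.
ΣF_x = 0: O_x − T·cos63° = 0 → O_x = 2829.2 × 0.45399 = 1284 lb.
ΣF_y = 0: O_y + T·sin63° − 650 − 1350 − 2850 = 0 → O_y = 4850 − 2829.2 × 0.891007 = 2329 lb.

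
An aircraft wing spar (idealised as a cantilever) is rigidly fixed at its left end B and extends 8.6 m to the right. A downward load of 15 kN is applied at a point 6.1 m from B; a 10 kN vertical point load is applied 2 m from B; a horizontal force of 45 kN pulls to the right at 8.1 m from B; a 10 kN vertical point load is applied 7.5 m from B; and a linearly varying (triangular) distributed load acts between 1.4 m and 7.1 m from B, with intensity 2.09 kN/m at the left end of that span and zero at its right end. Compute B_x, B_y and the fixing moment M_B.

B_x = -45.00 kN, B_y = 40.96 kN, M_B = 206.2 kN·m

Resultant of the triangular load: ½ × 2.09 × 5.7 = 5.9565 kN, acting at 3.3 m from B (one-third of the span from the peak).
ΣF_x = 0: B_x + 45 = 0 → B_x = -45.00 kN.
ΣF_y = 0: B_y − 15 − 10 − 10 − ½·2.09·5.7 = 0 → B_y = 40.96 kN.
ΣM about B: M_B − 15·6.1 − 10·2 − 10·7.5 − (½·2.09·5.7)·3.3 = 0 → M_B = 206.2 kN·m.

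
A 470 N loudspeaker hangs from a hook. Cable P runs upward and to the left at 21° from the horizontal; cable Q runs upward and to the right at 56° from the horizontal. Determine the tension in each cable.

T_P = 269.7 N, T_Q = 450.3 N

ΣF_x = 0: −T_P·cos21° + T_Q·cos56° = 0 → T_Q = 1.66951·T_P.
ΣF_y = 0: T_P·sin21° + T_Q·sin56° = 470.
Substitute: T_P·(0.358368 + 1.66951·0.829038) = 470 → T_P = 269.734 ≈ 269.7 N.
Then T_Q = 1.66951 × 269.734 = 450.3 N.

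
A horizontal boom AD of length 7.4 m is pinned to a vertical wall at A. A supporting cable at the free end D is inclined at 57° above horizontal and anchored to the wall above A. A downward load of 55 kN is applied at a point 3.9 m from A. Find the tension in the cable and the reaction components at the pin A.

T = 34.56 kN, A_x = 18.82 kN, A_y = 26.01 kN

ΣM about A: T·sin57°·7.4 − 55·3.9 = 0 → T = 214.5/(7.4·0.838671) = 34.5624 ≈ 34.56 kN.
ΣF_x = 0: A_x − T·cos57° = 0 → A_x = 34.5624 × 0.544639 = 18.82 kN.
ΣF_y = 0: A_y + T·sin57° − 55 = 0 → A_y = 55 − 34.5624 × 0.838671 = 26.01 kN.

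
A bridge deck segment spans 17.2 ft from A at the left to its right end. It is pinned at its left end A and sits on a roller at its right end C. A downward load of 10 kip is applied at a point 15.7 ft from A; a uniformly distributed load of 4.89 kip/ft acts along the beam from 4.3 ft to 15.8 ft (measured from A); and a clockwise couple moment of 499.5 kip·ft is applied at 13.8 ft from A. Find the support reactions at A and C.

Resultant of the distributed load: 4.89 × 11.5 = 56.235 kip at 10.05 ft from A.
Taking moments about A: C_y·17.2 − 10·15.7 − (4.89·11.5)·10.05 − 499.5 = 0 → C_y = 1221.66175/17.2 = 71.0268 ≈ 71.03 kip.
ΣF_y = 0: A_y + 71.0268 − 10 − 4.89·11.5 = 0 → A_y = -4.792 kip.
ΣF_x = 0: no horizontal applied forces, so A_x = 0.

A_x = 0, A_y = -4.792 kip, C_y = 71.03 kip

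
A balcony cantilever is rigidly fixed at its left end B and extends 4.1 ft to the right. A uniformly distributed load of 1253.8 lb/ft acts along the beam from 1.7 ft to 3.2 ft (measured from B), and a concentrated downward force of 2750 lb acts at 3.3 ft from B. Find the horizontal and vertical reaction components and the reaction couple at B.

B_x = 0, B_y = 4631 lb, M_B = 13680 lb·ft

Resultant of the distributed load: 1253.8 × 1.5 = 1880.7 lb at 2.45 ft from B.
ΣF_x = 0: B_x = 0.
ΣF_y = 0: B_y − 1253.8·1.5 − 2750 = 0 → B_y = 4631 lb.
ΣM about B: M_B − (1253.8·1.5)·2.45 − 2750·3.3 = 0 → M_B = 13680 lb·ft.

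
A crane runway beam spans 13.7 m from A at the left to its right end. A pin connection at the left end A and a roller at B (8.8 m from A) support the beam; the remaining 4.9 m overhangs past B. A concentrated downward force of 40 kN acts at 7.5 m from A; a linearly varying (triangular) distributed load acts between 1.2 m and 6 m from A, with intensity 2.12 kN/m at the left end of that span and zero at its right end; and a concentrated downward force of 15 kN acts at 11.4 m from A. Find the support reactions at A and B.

A_x = 0, A_y = 4.946 kN, B_y = 55.14 kN

Resultant of the triangular load: ½ × 2.12 × 4.8 = 5.088 kN, acting at 2.8 m from A (one-third of the span from the peak).
ΣM about A: B_y·8.8 − 40·7.5 − (½·2.12·4.8)·2.8 − 15·11.4 = 0 → B_y = 485.2464/8.8 = 55.1416 ≈ 55.14 kN.
ΣF_y = 0: A_y + 55.1416 − 40 − ½·2.12·4.8 − 15 = 0 → A_y = 4.946 kN.
ΣF_x = 0: no horizontal applied forces, so A_x = 0.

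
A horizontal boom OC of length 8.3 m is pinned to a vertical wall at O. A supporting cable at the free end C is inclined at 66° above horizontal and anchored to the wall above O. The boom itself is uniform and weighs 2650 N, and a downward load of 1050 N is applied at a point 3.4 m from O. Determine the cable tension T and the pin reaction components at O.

ΣM about O: T·sin66°·8.3 − 2650·4.15 − 1050·3.4 = 0 → T = 14567.5/(8.3·0.913545) = 1921.22 ≈ 1921 N.
ΣF_x = 0: O_x − T·cos66° = 0 → O_x = 1921.22 × 0.406737 = 781.4 N.
ΣF_y = 0: O_y + T·sin66° − 2650 − 1050 = 0 → O_y = 3700 − 1921.22 × 0.913545 = 1945 N.

T = 1921 N, O_x = 781.4 N, O_y = 1945 N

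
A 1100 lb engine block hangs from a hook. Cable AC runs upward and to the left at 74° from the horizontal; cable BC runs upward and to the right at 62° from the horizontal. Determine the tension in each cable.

T_AC = 743.4 lb, T_BC = 436.5 lb

ΣF_x = 0: −T_AC·cos74° + T_BC·cos62° = 0 → T_BC = 0.587123·T_AC.
ΣF_y = 0: T_AC·sin74° + T_BC·sin62° = 1100.
Substitute: T_AC·(0.961262 + 0.587123·0.882948) = 1100 → T_AC = 743.413 ≈ 743.4 lb.
Then T_BC = 0.587123 × 743.413 = 436.5 lb.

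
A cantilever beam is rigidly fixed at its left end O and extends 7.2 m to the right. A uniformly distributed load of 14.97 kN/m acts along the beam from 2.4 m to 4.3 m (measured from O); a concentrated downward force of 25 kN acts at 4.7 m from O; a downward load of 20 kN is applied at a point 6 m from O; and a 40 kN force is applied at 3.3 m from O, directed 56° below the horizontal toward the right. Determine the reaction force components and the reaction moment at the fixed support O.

Resultant of the distributed load: 14.97 × 1.9 = 28.443 kN at 3.35 m from O.
ΣF_x = 0: O_x + 40·cos56° = 0 → O_x = -22.37 kN.
ΣF_y = 0: O_y − 14.97·1.9 − 25 − 20 − 40·sin56° = 0 → O_y = 106.6 kN.
ΣM about O: M_O − (14.97·1.9)·3.35 − 25·4.7 − 20·6 − 40·sin56°·3.3 = 0 → M_O = 442.2 kN·m.

O_x = -22.37 kN, O_y = 106.6 kN, M_O = 442.2 kN·m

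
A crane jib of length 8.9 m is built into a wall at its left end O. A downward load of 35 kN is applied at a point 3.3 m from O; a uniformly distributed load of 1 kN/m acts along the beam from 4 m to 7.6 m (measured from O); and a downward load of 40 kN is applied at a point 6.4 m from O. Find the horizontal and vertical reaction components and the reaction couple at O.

O_x = 0, O_y = 78.60 kN, M_O = 392.4 kN·m

Resultant of the distributed load: 1 × 3.6 = 3.6 kN at 5.8 m from O.
ΣF_x = 0: O_x = 0.
ΣF_y = 0: O_y − 35 − 1·3.6 − 40 = 0 → O_y = 78.60 kN.
ΣM about O: M_O − 35·3.3 − (1·3.6)·5.8 − 40·6.4 = 0 → M_O = 392.4 kN·m.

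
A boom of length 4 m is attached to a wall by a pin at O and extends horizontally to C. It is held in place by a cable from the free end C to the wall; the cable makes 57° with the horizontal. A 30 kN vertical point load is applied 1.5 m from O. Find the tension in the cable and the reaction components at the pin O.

T = 13.41 kN, O_x = 7.306 kN, O_y = 18.75 kN

ΣM about O: T·sin57°·4 − 30·1.5 = 0 → T = 45/(4·0.838671) = 13.4141 ≈ 13.41 kN.
ΣF_x = 0: O_x − T·cos57° = 0 → O_x = 13.4141 × 0.544639 = 7.306 kN.
ΣF_y = 0: O_y + T·sin57° − 30 = 0 → O_y = 30 − 13.4141 × 0.838671 = 18.75 kN.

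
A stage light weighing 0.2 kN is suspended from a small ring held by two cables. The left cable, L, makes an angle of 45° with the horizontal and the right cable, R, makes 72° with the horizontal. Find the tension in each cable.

ΣF_x = 0: −T_L·cos45° + T_R·cos72° = 0 → T_R = 2.28825·T_L.
ΣF_y = 0: T_L·sin45° + T_R·sin72° = 0.2.
Substitute: T_L·(0.707107 + 2.28825·0.951057) = 0.2 → T_L = 0.0693634 ≈ 0.06936 kN.
Then T_R = 2.28825 × 0.0693634 = 0.1587 kN.

T_L = 0.06936 kN, T_R = 0.1587 kN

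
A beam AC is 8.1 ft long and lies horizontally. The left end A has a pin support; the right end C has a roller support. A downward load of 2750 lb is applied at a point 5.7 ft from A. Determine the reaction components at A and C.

A_x = 0, A_y = 814.8 lb, C_y = 1935 lb

Moments about A: C_y·8.1 − 2750·5.7 = 0 → C_y = 15675/8.1 = 1935.19 ≈ 1935 lb.
ΣF_y = 0: A_y + 1935.19 − 2750 = 0 → A_y = 814.8 lb.
ΣF_x = 0: no horizontal applied forces, so A_x = 0.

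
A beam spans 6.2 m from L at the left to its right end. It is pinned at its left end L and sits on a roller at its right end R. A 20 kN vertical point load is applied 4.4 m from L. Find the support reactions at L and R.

Taking moments about L: R_y·6.2 − 20·4.4 = 0 → R_y = 88/6.2 = 14.1935 ≈ 14.19 kN.
ΣF_y = 0: L_y + 14.1935 − 20 = 0 → L_y = 5.806 kN.
ΣF_x = 0: no horizontal applied forces, so L_x = 0.

L_x = 0, L_y = 5.806 kN, R_y = 14.19 kN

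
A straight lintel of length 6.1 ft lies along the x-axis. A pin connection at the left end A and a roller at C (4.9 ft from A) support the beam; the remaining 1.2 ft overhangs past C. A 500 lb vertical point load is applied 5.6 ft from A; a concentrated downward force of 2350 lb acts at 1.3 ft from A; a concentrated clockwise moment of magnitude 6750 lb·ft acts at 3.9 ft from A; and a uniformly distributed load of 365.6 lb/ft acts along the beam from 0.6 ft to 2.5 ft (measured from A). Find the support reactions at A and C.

A_x = 0, A_y = 752.5 lb, C_y = 2792 lb

Resultant of the distributed load: 365.6 × 1.9 = 694.64 lb at 1.55 ft from A.
Taking moments about A: C_y·4.9 − 500·5.6 − 2350·1.3 − 6750 − (365.6·1.9)·1.55 = 0 → C_y = 13681.692/4.9 = 2792.18 ≈ 2792 lb.
ΣF_y = 0: A_y + 2792.18 − 500 − 2350 − 365.6·1.9 = 0 → A_y = 752.5 lb.
ΣF_x = 0: no horizontal applied forces, so A_x = 0.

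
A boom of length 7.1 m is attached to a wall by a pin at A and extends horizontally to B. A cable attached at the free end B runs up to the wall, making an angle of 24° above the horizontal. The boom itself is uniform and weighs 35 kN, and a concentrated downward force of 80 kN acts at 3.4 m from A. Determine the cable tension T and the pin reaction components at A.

ΣM about A: T·sin24°·7.1 − 35·3.55 − 80·3.4 = 0 → T = 396.25/(7.1·0.406737) = 137.214 ≈ 137.2 kN.
ΣF_x = 0: A_x − T·cos24° = 0 → A_x = 137.214 × 0.913545 = 125.4 kN.
ΣF_y = 0: A_y + T·sin24° − 35 − 80 = 0 → A_y = 115 − 137.214 × 0.406737 = 59.19 kN.

T = 137.2 kN, A_x = 125.4 kN, A_y = 59.19 kN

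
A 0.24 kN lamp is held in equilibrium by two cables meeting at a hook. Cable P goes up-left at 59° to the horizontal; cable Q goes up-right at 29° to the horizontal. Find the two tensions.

T_P = 0.2100 kN, T_Q = 0.1237 kN

ΣF_x = 0: −T_P·cos59° + T_Q·cos29° = 0 → T_Q = 0.588871·T_P.
ΣF_y = 0: T_P·sin59° + T_Q·sin29° = 0.24.
Substitute: T_P·(0.857167 + 0.588871·0.48481) = 0.24 → T_P = 0.210037 ≈ 0.2100 kN.
Then T_Q = 0.588871 × 0.210037 = 0.1237 kN.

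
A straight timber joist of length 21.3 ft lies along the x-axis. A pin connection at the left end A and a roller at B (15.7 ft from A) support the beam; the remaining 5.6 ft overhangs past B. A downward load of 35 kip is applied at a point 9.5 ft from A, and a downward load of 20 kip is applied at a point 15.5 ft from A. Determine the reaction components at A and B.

Moments about A: B_y·15.7 − 35·9.5 − 20·15.5 = 0 → B_y = 642.5/15.7 = 40.9236 ≈ 40.92 kip.
ΣF_y = 0: A_y + 40.9236 − 35 − 20 = 0 → A_y = 14.08 kip.
ΣF_x = 0: no horizontal applied forces, so A_x = 0.

A_x = 0, A_y = 14.08 kip, B_y = 40.92 kip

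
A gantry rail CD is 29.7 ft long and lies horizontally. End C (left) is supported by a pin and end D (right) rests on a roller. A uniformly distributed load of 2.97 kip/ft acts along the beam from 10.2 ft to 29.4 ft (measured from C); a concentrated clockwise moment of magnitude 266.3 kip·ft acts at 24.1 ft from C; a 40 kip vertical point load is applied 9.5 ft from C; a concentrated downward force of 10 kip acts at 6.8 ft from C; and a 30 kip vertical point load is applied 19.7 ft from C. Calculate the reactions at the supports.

C_x = 0, C_y = 55.06 kip, D_y = 81.97 kip

Resultant of the distributed load: 2.97 × 19.2 = 57.024 kip at 19.8 ft from C.
Taking moments about C: D_y·29.7 − (2.97·19.2)·19.8 − 266.3 − 40·9.5 − 10·6.8 − 30·19.7 = 0 → D_y = 2434.3752/29.7 = 81.9655 ≈ 81.97 kip.
ΣF_y = 0: C_y + 81.9655 − 2.97·19.2 − 40 − 10 − 30 = 0 → C_y = 55.06 kip.
ΣF_x = 0: no horizontal applied forces, so C_x = 0.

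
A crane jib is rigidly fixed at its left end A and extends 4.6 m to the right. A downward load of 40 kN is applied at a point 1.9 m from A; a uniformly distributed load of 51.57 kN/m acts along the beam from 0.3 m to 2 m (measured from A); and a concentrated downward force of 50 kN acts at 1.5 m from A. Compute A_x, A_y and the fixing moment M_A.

A_x = 0, A_y = 177.7 kN, M_A = 251.8 kN·m

Resultant of the distributed load: 51.57 × 1.7 = 87.669 kN at 1.15 m from A.
ΣF_x = 0: A_x = 0.
ΣF_y = 0: A_y − 40 − 51.57·1.7 − 50 = 0 → A_y = 177.7 kN.
ΣM about A: M_A − 40·1.9 − (51.57·1.7)·1.15 − 50·1.5 = 0 → M_A = 251.8 kN·m.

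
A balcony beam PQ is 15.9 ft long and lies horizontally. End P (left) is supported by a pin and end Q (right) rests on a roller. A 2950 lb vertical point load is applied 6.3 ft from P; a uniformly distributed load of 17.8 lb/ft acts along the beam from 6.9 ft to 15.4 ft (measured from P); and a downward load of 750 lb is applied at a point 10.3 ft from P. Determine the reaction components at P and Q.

Resultant of the distributed load: 17.8 × 8.5 = 151.3 lb at 11.15 ft from P.
Taking moments about P: Q_y·15.9 − 2950·6.3 − (17.8·8.5)·11.15 − 750·10.3 = 0 → Q_y = 27996.995/15.9 = 1760.82 ≈ 1761 lb.
ΣF_y = 0: P_y + 1760.82 − 2950 − 17.8·8.5 − 750 = 0 → P_y = 2090 lb.
ΣF_x = 0: no horizontal applied forces, so P_x = 0.

P_x = 0, P_y = 2090 lb, Q_y = 1761 lb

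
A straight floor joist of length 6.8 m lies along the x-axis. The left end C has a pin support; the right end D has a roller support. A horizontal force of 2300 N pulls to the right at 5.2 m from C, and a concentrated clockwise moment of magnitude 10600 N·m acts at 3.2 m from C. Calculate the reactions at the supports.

ΣM about C: D_y·6.8 − 10600 = 0 → D_y = 10600/6.8 = 1558.82 ≈ 1559 N.
ΣF_y = 0: C_y + 1558.82  = 0 → C_y = -1559 N.
ΣF_x = 0: C_x + 2300 = 0 → C_x = -2300 N.

C_x = -2300 N, C_y = -1559 N, D_y = 1559 N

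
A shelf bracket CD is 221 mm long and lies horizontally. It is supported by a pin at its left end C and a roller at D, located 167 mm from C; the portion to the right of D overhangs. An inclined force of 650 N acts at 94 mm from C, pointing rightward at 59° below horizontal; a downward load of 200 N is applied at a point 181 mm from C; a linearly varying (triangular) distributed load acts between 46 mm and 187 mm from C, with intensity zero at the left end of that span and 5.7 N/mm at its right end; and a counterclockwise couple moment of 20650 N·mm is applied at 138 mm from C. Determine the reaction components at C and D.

C_x = -334.8 N, C_y = 415.4 N, D_y = 743.6 N

Resultant of the triangular load: ½ × 5.7 × 141 = 401.85 N, acting at 140 mm from C (one-third of the span from the peak).
Taking moments about C: D_y·167 − 650·sin59°·94 − 200·181 − (½·5.7·141)·140 + 20650 = 0 → D_y = 124182/167 = 743.605 ≈ 743.6 N.
ΣF_y = 0: C_y + 743.605 − 650·sin59° − 200 − ½·5.7·141 = 0 → C_y = 415.4 N.
ΣF_x = 0: C_x + 650·cos59° = 0 → C_x = -334.8 N.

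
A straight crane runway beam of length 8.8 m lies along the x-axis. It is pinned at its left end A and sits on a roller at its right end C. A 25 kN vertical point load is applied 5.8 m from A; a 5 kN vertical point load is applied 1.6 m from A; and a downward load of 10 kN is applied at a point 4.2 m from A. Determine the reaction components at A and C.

Taking moments about A: C_y·8.8 − 25·5.8 − 5·1.6 − 10·4.2 = 0 → C_y = 195/8.8 = 22.1591 ≈ 22.16 kN.
ΣF_y = 0: A_y + 22.1591 − 25 − 5 − 10 = 0 → A_y = 17.84 kN.
ΣF_x = 0: no horizontal applied forces, so A_x = 0.

A_x = 0, A_y = 17.84 kN, C_y = 22.16 kN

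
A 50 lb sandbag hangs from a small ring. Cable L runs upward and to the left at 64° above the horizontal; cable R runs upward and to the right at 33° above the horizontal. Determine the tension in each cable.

T_L = 42.25 lb, T_R = 22.08 lb

ΣF_x = 0: −T_L·cos64° + T_R·cos33° = 0 → T_R = 0.522698·T_L.
ΣF_y = 0: T_L·sin64° + T_R·sin33° = 50.
Substitute: T_L·(0.898794 + 0.522698·0.544639) = 50 → T_L = 42.2484 ≈ 42.25 lb.
Then T_R = 0.522698 × 42.2484 = 22.08 lb.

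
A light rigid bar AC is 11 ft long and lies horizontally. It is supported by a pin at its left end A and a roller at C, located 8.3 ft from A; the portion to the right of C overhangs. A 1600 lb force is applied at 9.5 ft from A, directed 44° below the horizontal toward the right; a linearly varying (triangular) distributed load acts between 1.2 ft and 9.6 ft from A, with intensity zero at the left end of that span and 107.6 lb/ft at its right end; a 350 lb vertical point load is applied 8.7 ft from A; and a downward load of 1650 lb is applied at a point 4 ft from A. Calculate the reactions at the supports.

Resultant of the triangular load: ½ × 107.6 × 8.4 = 451.92 lb, acting at 6.8 ft from A (one-third of the span from the peak).
Moments about A: C_y·8.3 − 1600·sin44°·9.5 − (½·107.6·8.4)·6.8 − 350·8.7 − 1650·4 = 0 → C_y = 23276.9/8.3 = 2804.45 ≈ 2804 lb.
ΣF_y = 0: A_y + 2804.45 − 1600·sin44° − ½·107.6·8.4 − 350 − 1650 = 0 → A_y = 758.9 lb.
ΣF_x = 0: A_x + 1600·cos44° = 0 → A_x = -1151 lb.

A_x = -1151 lb, A_y = 758.9 lb, C_y = 2804 lb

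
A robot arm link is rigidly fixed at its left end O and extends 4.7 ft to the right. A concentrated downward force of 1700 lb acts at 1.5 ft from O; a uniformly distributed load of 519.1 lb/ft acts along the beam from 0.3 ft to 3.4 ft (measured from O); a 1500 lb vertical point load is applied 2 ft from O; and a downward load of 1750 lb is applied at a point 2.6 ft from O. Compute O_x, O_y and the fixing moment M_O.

O_x = 0, O_y = 6559 lb, M_O = 13080 lb·ft

Resultant of the distributed load: 519.1 × 3.1 = 1609.21 lb at 1.85 ft from O.
ΣF_x = 0: O_x = 0.
ΣF_y = 0: O_y − 1700 − 519.1·3.1 − 1500 − 1750 = 0 → O_y = 6559 lb.
ΣM about O: M_O − 1700·1.5 − (519.1·3.1)·1.85 − 1500·2 − 1750·2.6 = 0 → M_O = 13080 lb·ft.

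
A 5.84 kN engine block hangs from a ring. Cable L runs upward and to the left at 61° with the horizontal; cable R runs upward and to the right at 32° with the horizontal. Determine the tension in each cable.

T_L = 4.959 kN, T_R = 2.835 kN

ΣF_x = 0: −T_L·cos61° + T_R·cos32° = 0 → T_R = 0.571677·T_L.
ΣF_y = 0: T_L·sin61° + T_R·sin32° = 5.84.
Substitute: T_L·(0.87462 + 0.571677·0.529919) = 5.84 → T_L = 4.9594 ≈ 4.959 kN.
Then T_R = 0.571677 × 4.9594 = 2.835 kN.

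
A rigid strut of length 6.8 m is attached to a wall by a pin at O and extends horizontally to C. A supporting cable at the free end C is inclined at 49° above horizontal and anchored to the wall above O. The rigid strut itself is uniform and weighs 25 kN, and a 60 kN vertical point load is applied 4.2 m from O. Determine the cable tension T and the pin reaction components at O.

T = 65.67 kN, O_x = 43.08 kN, O_y = 35.44 kN

ΣM about O: T·sin49°·6.8 − 25·3.4 − 60·4.2 = 0 → T = 337/(6.8·0.75471) = 65.666 ≈ 65.67 kN.
ΣF_x = 0: O_x − T·cos49° = 0 → O_x = 65.666 × 0.656059 = 43.08 kN.
ΣF_y = 0: O_y + T·sin49° − 25 − 60 = 0 → O_y = 85 − 65.666 × 0.75471 = 35.44 kN.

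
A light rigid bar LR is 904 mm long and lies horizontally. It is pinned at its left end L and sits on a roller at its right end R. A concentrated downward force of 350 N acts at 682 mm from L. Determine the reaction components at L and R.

Moments about L: R_y·904 − 350·682 = 0 → R_y = 238700/904 = 264.049 ≈ 264.0 N.
ΣF_y = 0: L_y + 264.049 − 350 = 0 → L_y = 85.95 N.
ΣF_x = 0: no horizontal applied forces, so L_x = 0.

L_x = 0, L_y = 85.95 N, R_y = 264.0 N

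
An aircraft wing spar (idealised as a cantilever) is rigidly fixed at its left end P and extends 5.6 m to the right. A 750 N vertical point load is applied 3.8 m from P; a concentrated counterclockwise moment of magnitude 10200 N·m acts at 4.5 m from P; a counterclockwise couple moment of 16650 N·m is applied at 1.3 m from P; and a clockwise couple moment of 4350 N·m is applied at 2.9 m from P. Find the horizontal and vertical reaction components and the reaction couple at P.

ΣF_x = 0: P_x = 0.
ΣF_y = 0: P_y − 750 = 0 → P_y = 750.0 N.
ΣM about P: M_P − 750·3.8 + 10200 + 16650 − 4350 = 0 → M_P = -19650 N·m.

P_x = 0, P_y = 750.0 N, M_P = -19650 N·m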